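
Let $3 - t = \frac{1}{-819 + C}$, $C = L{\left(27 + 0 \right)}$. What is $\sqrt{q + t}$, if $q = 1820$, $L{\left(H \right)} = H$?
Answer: $\frac{\sqrt{31763974}}{132} \approx 42.697$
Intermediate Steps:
$C = 27$ ($C = 27 + 0 = 27$)
$t = \frac{2377}{792}$ ($t = 3 - \frac{1}{-819 + 27} = 3 - \frac{1}{-792} = 3 - - \frac{1}{792} = 3 + \frac{1}{792} = \frac{2377}{792} \approx 3.0013$)
$\sqrt{q + t} = \sqrt{1820 + \frac{2377}{792}} = \sqrt{\frac{1443817}{792}} = \frac{\sqrt{31763974}}{132}$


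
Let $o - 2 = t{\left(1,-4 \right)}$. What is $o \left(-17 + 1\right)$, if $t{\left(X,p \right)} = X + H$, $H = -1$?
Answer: $-32$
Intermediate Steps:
$t{\left(X,p \right)} = -1 + X$ ($t{\left(X,p \right)} = X - 1 = -1 + X$)
$o = 2$ ($o = 2 + \left(-1 + 1\right) = 2 + 0 = 2$)
$o \left(-17 + 1\right) = 2 \left(-17 + 1\right) = 2 \left(-16\right) = -32$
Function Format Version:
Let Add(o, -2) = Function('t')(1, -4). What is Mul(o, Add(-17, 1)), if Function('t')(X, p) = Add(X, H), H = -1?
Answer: -32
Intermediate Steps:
Function('t')(X, p) = Add(-1, X) (Function('t')(X, p) = Add(X, -1) = Add(-1, X))
o = 2 (o = Add(2, Add(-1, 1)) = Add(2, 0) = 2)
Mul(o, Add(-17, 1)) = Mul(2, Add(-17, 1)) = Mul(2, -16) = -32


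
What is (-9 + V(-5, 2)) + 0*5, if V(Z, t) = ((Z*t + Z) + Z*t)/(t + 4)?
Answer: -79/6 ≈ -13.167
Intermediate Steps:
V(Z, t) = (Z + 2*Z*t)/(4 + t) (V(Z, t) = ((Z + Z*t) + Z*t)/(4 + t) = (Z + 2*Z*t)/(4 + t))
(-9 + V(-5, 2)) + 0*5 = (-9 - 5*(1 + 2*2)/(4 + 2)) + 0*5 = (-9 - 5*(1 + 4)/6) + 0 = (-9 - 5*⅙*5) + 0 = (-9 - 25/6) + 0 = -79/6 + 0 = -79/6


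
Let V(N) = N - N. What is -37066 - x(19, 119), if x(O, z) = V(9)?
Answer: -37066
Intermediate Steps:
V(N) = 0
x(O, z) = 0
-37066 - x(19, 119) = -37066 - 1*0 = -37066 + 0 = -37066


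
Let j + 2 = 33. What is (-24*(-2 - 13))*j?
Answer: 11160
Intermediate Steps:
j = 31 (j = -2 + 33 = 31)
(-24*(-2 - 13))*j = -24*(-2 - 13)*31 = -24*(-15)*31 = 360*31 = 11160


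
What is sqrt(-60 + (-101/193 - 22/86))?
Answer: 7*I*sqrt(85429906)/8299 ≈ 7.7961*I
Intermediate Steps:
sqrt(-60 + (-101/193 - 22/86)) = sqrt(-60 + (-101*1/193 - 22*1/86)) = sqrt(-60 + (-101/193 - 11/43)) = sqrt(-60 - 6466/8299) = sqrt(-504406/8299) = 7*I*sqrt(85429906)/8299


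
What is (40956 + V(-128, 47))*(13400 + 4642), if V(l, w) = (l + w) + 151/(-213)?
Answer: 52359231136/71 ≈ 7.3745e+8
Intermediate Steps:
V(l, w) = -151/213 + l + w (V(l, w) = (l + w) + 151*(-1/213) = (l + w) - 151/213 = -151/213 + l + w)
(40956 + V(-128, 47))*(13400 + 4642) = (40956 + (-151/213 - 128 + 47))*(13400 + 4642) = (40956 - 17404/213)*18042 = (8706224/213)*18042 = 52359231136/71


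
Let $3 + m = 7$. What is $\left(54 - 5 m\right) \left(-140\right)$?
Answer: $-4760$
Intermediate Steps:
$m = 4$ ($m = -3 + 7 = 4$)
$\left(54 - 5 m\right) \left(-140\right) = \left(54 - 20\right) \left(-140\right) = 34 \left(-140\right) = -4760$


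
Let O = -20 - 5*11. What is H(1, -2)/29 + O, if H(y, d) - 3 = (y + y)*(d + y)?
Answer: -2174/29 ≈ -74.966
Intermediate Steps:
H(y, d) = 3 + 2*y*(d + y) (H(y, d) = 3 + (y + y)*(d + y) = 3 + (2*y)*(d + y) = 3 + 2*y*(d + y))
O = -75 (O = -20 - 1*55 = -20 - 55 = -75)
H(1, -2)/29 + O = (3 + 2*1**2 + 2*(-2)*1)/29 - 75 = (3 + 2*1 - 4)*(1/29) - 75 = (3 + 2 - 4)*(1/29) - 75 = 1*(1/29) - 75 = 1/29 - 75 = -2174/29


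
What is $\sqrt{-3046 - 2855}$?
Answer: $i \sqrt{5901} \approx 76.818 i$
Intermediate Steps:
$\sqrt{-3046 - 2855} = \sqrt{-5901} = i \sqrt{5901}$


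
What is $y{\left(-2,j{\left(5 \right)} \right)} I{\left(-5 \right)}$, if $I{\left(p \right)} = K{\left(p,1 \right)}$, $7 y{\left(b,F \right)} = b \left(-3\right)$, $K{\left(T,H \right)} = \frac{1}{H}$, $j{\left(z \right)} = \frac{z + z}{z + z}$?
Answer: $\frac{6}{7} \approx 0.85714$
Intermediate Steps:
$j{\left(z \right)} = 1$ ($j{\left(z \right)} = \frac{2 z}{2 z} = 2 z \frac{1}{2 z} = 1$)
$y{\left(b,F \right)} = - \frac{3 b}{7}$ ($y{\left(b,F \right)} = \frac{b \left(-3\right)}{7} = \frac{\left(-3\right) b}{7} = - \frac{3 b}{7}$)
$I{\left(p \right)} = 1$ ($I{\left(p \right)} = 1^{-1} = 1$)
$y{\left(-2,j{\left(5 \right)} \right)} I{\left(-5 \right)} = \left(- \frac{3}{7}\right) \left(-2\right) 1 = \frac{6}{7} \cdot 1 = \frac{6}{7}$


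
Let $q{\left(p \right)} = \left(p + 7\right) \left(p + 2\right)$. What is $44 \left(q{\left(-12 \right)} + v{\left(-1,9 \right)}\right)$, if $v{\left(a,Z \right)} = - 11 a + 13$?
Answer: $3256$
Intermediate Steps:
$v{\left(a,Z \right)} = 13 - 11 a$
$q{\left(p \right)} = \left(2 + p\right) \left(7 + p\right)$ ($q{\left(p \right)} = \left(7 + p\right) \left(2 + p\right) = \left(2 + p\right) \left(7 + p\right)$)
$44 \left(q{\left(-12 \right)} + v{\left(-1,9 \right)}\right) = 44 \left(\left(14 + \left(-12\right)^{2} + 9 \left(-12\right)\right) + \left(13 - -11\right)\right) = 44 \left(\left(14 + 144 - 108\right) + \left(13 + 11\right)\right) = 44 \left(50 + 24\right) = 44 \cdot 74 = 3256$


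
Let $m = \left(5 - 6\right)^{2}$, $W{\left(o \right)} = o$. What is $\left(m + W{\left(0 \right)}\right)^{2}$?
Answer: $1$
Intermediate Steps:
$m = 1$ ($m = \left(5 - 6\right)^{2} = \left(-1\right)^{2} = 1$)
$\left(m + W{\left(0 \right)}\right)^{2} = \left(1 + 0\right)^{2} = 1^{2} = 1$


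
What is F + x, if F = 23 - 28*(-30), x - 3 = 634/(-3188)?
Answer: 1380087/1594 ≈ 865.80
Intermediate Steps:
x = 4465/1594 (x = 3 + 634/(-3188) = 3 + 634*(-1/3188) = 3 - 317/1594 = 4465/1594 ≈ 2.8011)
F = 863 (F = 23 + 840 = 863)
F + x = 863 + 4465/1594 = 1380087/1594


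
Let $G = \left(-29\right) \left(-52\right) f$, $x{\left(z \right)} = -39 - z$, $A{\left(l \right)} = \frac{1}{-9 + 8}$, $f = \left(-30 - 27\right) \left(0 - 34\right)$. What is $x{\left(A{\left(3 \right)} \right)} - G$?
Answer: $-2922542$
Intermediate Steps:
$f = 1938$ ($f = \left(-57\right) \left(-34\right) = 1938$)
$A{\left(l \right)} = -1$ ($A{\left(l \right)} = \frac{1}{-1} = -1$)
$G = 2922504$ ($G = \left(-29\right) \left(-52\right) 1938 = 1508 \cdot 1938 = 2922504$)
$x{\left(A{\left(3 \right)} \right)} - G = \left(-39 - -1\right) - 2922504 = \left(-39 + 1\right) - 2922504 = -38 - 2922504 = -2922542$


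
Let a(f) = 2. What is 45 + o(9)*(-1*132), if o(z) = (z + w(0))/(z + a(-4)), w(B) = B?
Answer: -63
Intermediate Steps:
o(z) = z/(2 + z) (o(z) = (z + 0)/(z + 2) = z/(2 + z))
45 + o(9)*(-1*132) = 45 + (9/(2 + 9))*(-1*132) = 45 + (9/11)*(-132) = 45 - 108 = -63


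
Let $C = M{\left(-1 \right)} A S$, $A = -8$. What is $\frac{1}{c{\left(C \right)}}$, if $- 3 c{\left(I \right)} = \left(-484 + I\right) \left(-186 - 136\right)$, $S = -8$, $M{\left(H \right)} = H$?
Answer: $- \frac{3}{176456} \approx -1.7001 \cdot 10^{-5}$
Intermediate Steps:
$C = -64$ ($C = \left(-1\right) \left(-8\right) \left(-8\right) = 8 \left(-8\right) = -64$)
$c{\left(I \right)} = - \frac{155848}{3} + \frac{322 I}{3}$ ($c{\left(I \right)} = - \frac{\left(-484 + I\right) \left(-186 - 136\right)}{3} = - \frac{\left(-484 + I\right) \left(-322\right)}{3} = - \frac{155848 - 322 I}{3} = - \frac{155848}{3} + \frac{322 I}{3}$)
$\frac{1}{c{\left(C \right)}} = \frac{1}{- \frac{155848}{3} + \frac{322}{3} \left(-64\right)} = \frac{1}{- \frac{155848}{3} - \frac{20608}{3}} = \frac{1}{- \frac{176456}{3}} = - \frac{3}{176456}$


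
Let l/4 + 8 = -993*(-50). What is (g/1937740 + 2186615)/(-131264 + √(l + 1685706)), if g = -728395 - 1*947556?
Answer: -242237516980616/14540099982555 - 103343650589*√1884274/814245599023080 ≈ -16.834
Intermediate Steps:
g = -1675951 (g = -728395 - 947556 = -1675951)
l = 198568 (l = -32 + 4*(-993*(-50)) = -32 + 4*49650 = -32 + 198600 = 198568)
(g/1937740 + 2186615)/(-131264 + √(l + 1685706)) = (-1675951/1937740 + 2186615)/(-131264 + √(198568 + 1685706)) = (-1675951*1/1937740 + 2186615)/(-131264 + √1884274) = (-1675951/1937740 + 2186615)/(-131264 + √1884274) = 4237089674149/(1937740*(-131264 + √1884274))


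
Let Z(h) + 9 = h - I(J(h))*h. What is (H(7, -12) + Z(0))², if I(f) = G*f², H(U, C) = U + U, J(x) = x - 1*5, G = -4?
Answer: 25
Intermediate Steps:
J(x) = -5 + x (J(x) = x - 5 = -5 + x)
H(U, C) = 2*U
I(f) = -4*f²
Z(h) = -9 + h + 4*h*(-5 + h)² (Z(h) = -9 + (h - (-4*(-5 + h)²)*h) = -9 + (h - (-4)*h*(-5 + h)²) = -9 + (h + 4*h*(-5 + h)²) = -9 + h + 4*h*(-5 + h)²)
(H(7, -12) + Z(0))² = (2*7 + (-9 + 0 + 4*0*(-5 + 0)²))² = (14 + (-9 + 0 + 4*0*(-5)²))² = (14 + (-9 + 0 + 4*0*25))² = (14 + (-9 + 0 + 0))² = (14 - 9)² = 5² = 25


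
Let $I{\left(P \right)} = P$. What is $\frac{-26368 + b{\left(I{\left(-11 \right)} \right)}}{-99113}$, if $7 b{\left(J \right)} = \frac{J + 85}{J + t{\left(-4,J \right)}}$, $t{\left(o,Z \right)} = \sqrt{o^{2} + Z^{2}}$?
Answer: $\frac{1476201}{5550328} - \frac{37 \sqrt{137}}{5550328} \approx 0.26589$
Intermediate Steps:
$t{\left(o,Z \right)} = \sqrt{Z^{2} + o^{2}}$
$b{\left(J \right)} = \frac{85 + J}{7 \left(J + \sqrt{16 + J^{2}}\right)}$ ($b{\left(J \right)} = \frac{\left(J + 85\right) \frac{1}{J + \sqrt{J^{2} + \left(-4\right)^{2}}}}{7} = \frac{\left(85 + J\right) \frac{1}{J + \sqrt{J^{2} + 16}}}{7} = \frac{\left(85 + J\right) \frac{1}{J + \sqrt{16 + J^{2}}}}{7} = \frac{\frac{1}{J + \sqrt{16 + J^{2}}} \left(85 + J\right)}{7} = \frac{85 + J}{7 \left(J + \sqrt{16 + J^{2}}\right)}$)
$\frac{-26368 + b{\left(I{\left(-11 \right)} \right)}}{-99113} = \frac{-26368 + \frac{85 - 11}{7 \left(-11 + \sqrt{16 + \left(-11\right)^{2}}\right)}}{-99113} = \left(-26368 + \frac{1}{7} \frac{1}{-11 + \sqrt{16 + 121}} \cdot 74\right) \left(- \frac{1}{99113}\right) = \left(-26368 + \frac{1}{7} \frac{1}{-11 + \sqrt{137}} \cdot 74\right) \left(- \frac{1}{99113}\right) = \left(-26368 + \frac{74}{7 \left(-11 + \sqrt{137}\right)}\right) \left(- \frac{1}{99113}\right) = \frac{26368}{99113} - \frac{74}{693791 \left(-11 + \sqrt{137}\right)}$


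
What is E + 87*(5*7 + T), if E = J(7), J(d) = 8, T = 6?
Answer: 3575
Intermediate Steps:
E = 8
E + 87*(5*7 + T) = 8 + 87*(5*7 + 6) = 8 + 87*(35 + 6) = 8 + 87*41 = 8 + 3567 = 3575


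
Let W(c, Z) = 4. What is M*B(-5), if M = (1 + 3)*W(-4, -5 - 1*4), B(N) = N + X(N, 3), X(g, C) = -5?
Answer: -160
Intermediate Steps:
B(N) = -5 + N (B(N) = N - 5 = -5 + N)
M = 16 (M = (1 + 3)*4 = 4*4 = 16)
M*B(-5) = 16*(-5 - 5) = 16*(-10) = -160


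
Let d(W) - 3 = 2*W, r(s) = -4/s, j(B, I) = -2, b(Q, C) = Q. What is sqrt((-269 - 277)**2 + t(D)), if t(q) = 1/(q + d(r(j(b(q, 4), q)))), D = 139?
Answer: sqrt(6354640802)/146 ≈ 546.00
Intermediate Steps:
d(W) = 3 + 2*W
t(q) = 1/(7 + q) (t(q) = 1/(q + (3 + 2*(-4/(-2)))) = 1/(q + (3 + 2*(-4*(-1/2)))) = 1/(q + (3 + 2*2)) = 1/(q + (3 + 4)) = 1/(q + 7) = 1/(7 + q))
sqrt((-269 - 277)**2 + t(D)) = sqrt((-269 - 277)**2 + 1/(7 + 139)) = sqrt((-546)**2 + 1/146) = sqrt(298116 + 1/146) = sqrt(43524937/146) = sqrt(6354640802)/146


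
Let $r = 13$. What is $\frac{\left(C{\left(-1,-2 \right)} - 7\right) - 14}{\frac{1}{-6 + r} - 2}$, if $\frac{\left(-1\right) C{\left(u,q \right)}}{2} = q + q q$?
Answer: $\frac{175}{13} \approx 13.462$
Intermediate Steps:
$C{\left(u,q \right)} = - 2 q - 2 q^{2}$ ($C{\left(u,q \right)} = - 2 \left(q + q q\right) = - 2 \left(q + q^{2}\right) = - 2 q - 2 q^{2}$)
$\frac{\left(C{\left(-1,-2 \right)} - 7\right) - 14}{\frac{1}{-6 + r} - 2} = \frac{\left(\left(-2\right) \left(-2\right) \left(1 - 2\right) - 7\right) - 14}{\frac{1}{-6 + 13} - 2} = \frac{\left(\left(-2\right) \left(-2\right) \left(-1\right) - 7\right) - 14}{\frac{1}{7} - 2} = \frac{\left(-4 - 7\right) - 14}{\frac{1}{7} - 2} = \frac{-11 - 14}{- \frac{13}{7}} = \left(- \frac{7}{13}\right) \left(-25\right) = \frac{175}{13}$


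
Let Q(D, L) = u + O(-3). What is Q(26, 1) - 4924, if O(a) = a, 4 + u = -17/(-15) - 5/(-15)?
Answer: -73943/15 ≈ -4929.5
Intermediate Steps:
u = -38/15 (u = -4 + (-17/(-15) - 5/(-15)) = -4 + (-17*(-1/15) - 5*(-1/15)) = -4 + (17/15 + ⅓) = -4 + 22/15 = -38/15 ≈ -2.5333)
Q(D, L) = -83/15 (Q(D, L) = -38/15 - 3 = -83/15)
Q(26, 1) - 4924 = -83/15 - 4924 = -73943/15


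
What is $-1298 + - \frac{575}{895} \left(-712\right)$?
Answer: $- \frac{150462}{179} \approx -840.57$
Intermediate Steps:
$-1298 + - \frac{575}{895} \left(-712\right) = -1298 + \left(-575\right) \frac{1}{895} \left(-712\right) = -1298 - - \frac{81880}{179} = -1298 + \frac{81880}{179} = - \frac{150462}{179}$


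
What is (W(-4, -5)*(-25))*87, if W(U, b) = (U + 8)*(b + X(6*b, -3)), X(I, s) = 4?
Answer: 8700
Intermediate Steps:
W(U, b) = (4 + b)*(8 + U) (W(U, b) = (U + 8)*(b + 4) = (8 + U)*(4 + b) = (4 + b)*(8 + U))
(W(-4, -5)*(-25))*87 = ((32 + 4*(-4) + 8*(-5) - 4*(-5))*(-25))*87 = ((32 - 16 - 40 + 20)*(-25))*87 = -4*(-25)*87 = 100*87 = 8700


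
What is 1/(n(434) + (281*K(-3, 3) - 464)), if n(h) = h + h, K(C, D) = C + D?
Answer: 1/404 ≈ 0.0024752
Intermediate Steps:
n(h) = 2*h
1/(n(434) + (281*K(-3, 3) - 464)) = 1/(2*434 + (281*(-3 + 3) - 464)) = 1/(868 + (281*0 - 464)) = 1/(868 + (0 - 464)) = 1/(868 - 464) = 1/404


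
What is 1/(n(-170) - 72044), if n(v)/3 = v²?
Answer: 1/14656 ≈ 6.8231e-5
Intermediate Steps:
n(v) = 3*v²
1/(n(-170) - 72044) = 1/(3*(-170)² - 72044) = 1/(3*28900 - 72044) = 1/(86700 - 72044) = 1/14656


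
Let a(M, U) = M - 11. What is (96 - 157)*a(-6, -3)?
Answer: 1037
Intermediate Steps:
a(M, U) = -11 + M
(96 - 157)*a(-6, -3) = (96 - 157)*(-11 - 6) = -61*(-17) = 1037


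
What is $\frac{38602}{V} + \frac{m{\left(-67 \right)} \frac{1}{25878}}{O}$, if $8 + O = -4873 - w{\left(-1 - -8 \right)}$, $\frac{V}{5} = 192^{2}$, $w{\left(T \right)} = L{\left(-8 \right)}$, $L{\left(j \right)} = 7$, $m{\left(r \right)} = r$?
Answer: $\frac{50862953783}{242863994880} \approx 0.20943$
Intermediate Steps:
$w{\left(T \right)} = 7$
$V = 184320$ ($V = 5 \cdot 192^{2} = 5 \cdot 36864 = 184320$)
$O = -4888$ ($O = -8 - 4880 = -4888$)
$\frac{38602}{V} + \frac{m{\left(-67 \right)} \frac{1}{25878}}{O} = \frac{38602}{184320} + \frac{\left(-67\right) \frac{1}{25878}}{-4888} = 38602 \cdot \frac{1}{184320} + \left(-67\right) \frac{1}{25878} \left(- \frac{1}{4888}\right) = \frac{19301}{92160} - - \frac{67}{126491664} = \frac{19301}{92160} + \frac{67}{126491664} = \frac{50862953783}{242863994880}$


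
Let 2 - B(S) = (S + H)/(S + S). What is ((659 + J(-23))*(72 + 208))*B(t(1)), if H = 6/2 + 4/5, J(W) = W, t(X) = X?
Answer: -71232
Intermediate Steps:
H = 19/5 (H = 6*(½) + 4*(⅕) = 3 + ⅘ = 19/5 ≈ 3.8000)
B(S) = 2 - (19/5 + S)/(2*S) (B(S) = 2 - (S + 19/5)/(S + S) = 2 - (19/5 + S)/(2*S))
((659 + J(-23))*(72 + 208))*B(t(1)) = ((659 - 23)*(72 + 208))*((⅒)*(-19 + 15*1)/1) = (636*280)*((⅒)*1*(-19 + 15)) = 178080*((⅒)*1*(-4)) = 178080*(-⅖) = -71232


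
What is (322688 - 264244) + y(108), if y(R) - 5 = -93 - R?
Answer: 58248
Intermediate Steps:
y(R) = -88 - R (y(R) = 5 + (-93 - R) = -88 - R)
(322688 - 264244) + y(108) = (322688 - 264244) + (-88 - 1*108) = 58444 + (-88 - 108) = 58444 - 196 = 58248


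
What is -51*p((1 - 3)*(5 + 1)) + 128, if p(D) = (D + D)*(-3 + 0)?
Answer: -3544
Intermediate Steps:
p(D) = -6*D (p(D) = (2*D)*(-3) = -6*D)
-51*p((1 - 3)*(5 + 1)) + 128 = -(-306)*(1 - 3)*(5 + 1) + 128 = -(-306)*(-2*6) + 128 = -(-306)*(-12) + 128 = -51*72 + 128 = -3672 + 128 = -3544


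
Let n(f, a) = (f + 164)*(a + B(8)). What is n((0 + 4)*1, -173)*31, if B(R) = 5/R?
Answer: -897729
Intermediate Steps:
n(f, a) = (164 + f)*(5/8 + a) (n(f, a) = (f + 164)*(a + 5/8) = (164 + f)*(a + 5*(⅛)) = (164 + f)*(a + 5/8) = (164 + f)*(5/8 + a))
n((0 + 4)*1, -173)*31 = (205/2 + 164*(-173) + 5*((0 + 4)*1)/8 - 173*(0 + 4))*31 = (205/2 - 28372 + 5*(4*1)/8 - 692)*31 = (205/2 - 28372 + (5/8)*4 - 173*4)*31 = (205/2 - 28372 + 5/2 - 692)*31 = -28959*31 = -897729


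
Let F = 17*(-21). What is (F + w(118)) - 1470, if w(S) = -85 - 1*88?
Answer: -2000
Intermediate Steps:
F = -357
w(S) = -173 (w(S) = -85 - 88 = -173)
(F + w(118)) - 1470 = (-357 - 173) - 1470 = -530 - 1470 = -2000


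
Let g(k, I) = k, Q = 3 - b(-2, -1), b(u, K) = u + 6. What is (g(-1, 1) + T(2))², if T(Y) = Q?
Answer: 4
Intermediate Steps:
b(u, K) = 6 + u
Q = -1 (Q = 3 - (6 - 2) = 3 - 1*4 = 3 - 4 = -1)
T(Y) = -1
(g(-1, 1) + T(2))² = (-1 - 1)² = (-2)² = 4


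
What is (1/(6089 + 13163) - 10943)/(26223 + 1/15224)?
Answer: -801827660810/1921440820789 ≈ -0.41731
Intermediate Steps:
(1/(6089 + 13163) - 10943)/(26223 + 1/15224) = (1/19252 - 10943)/(26223 + 1/15224) = (1/19252 - 10943)/(399218953/15224) = -210674635/19252*15224/399218953 = -801827660810/1921440820789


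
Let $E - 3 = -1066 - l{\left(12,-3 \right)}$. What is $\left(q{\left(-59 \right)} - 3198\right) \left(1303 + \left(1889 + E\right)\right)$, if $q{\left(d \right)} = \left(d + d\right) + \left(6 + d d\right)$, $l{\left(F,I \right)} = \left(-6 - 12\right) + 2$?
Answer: $366795$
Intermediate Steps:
$l{\left(F,I \right)} = -16$ ($l{\left(F,I \right)} = -18 + 2 = -16$)
$q{\left(d \right)} = 6 + d^{2} + 2 d$ ($q{\left(d \right)} = 2 d + \left(6 + d^{2}\right) = 6 + d^{2} + 2 d$)
$E = -1047$ ($E = 3 - 1050 = -1047$)
$\left(q{\left(-59 \right)} - 3198\right) \left(1303 + \left(1889 + E\right)\right) = \left(\left(6 + \left(-59\right)^{2} + 2 \left(-59\right)\right) - 3198\right) \left(1303 + \left(1889 - 1047\right)\right) = \left(\left(6 + 3481 - 118\right) - 3198\right) \left(1303 + 842\right) = \left(3369 - 3198\right) 2145 = 171 \cdot 2145 = 366795$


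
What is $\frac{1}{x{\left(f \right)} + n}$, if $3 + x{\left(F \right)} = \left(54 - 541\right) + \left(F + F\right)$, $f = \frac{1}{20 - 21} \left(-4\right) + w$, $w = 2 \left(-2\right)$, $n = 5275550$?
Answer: $\frac{1}{5275060} \approx 1.8957 \cdot 10^{-7}$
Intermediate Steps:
$w = -4$
$f = 0$ ($f = \frac{1}{20 - 21} \left(-4\right) - 4 = \frac{1}{-1} \left(-4\right) - 4 = \left(-1\right) \left(-4\right) - 4 = 4 - 4 = 0$)
$x{\left(F \right)} = -490 + 2 F$ ($x{\left(F \right)} = -3 + \left(\left(54 - 541\right) + \left(F + F\right)\right) = -3 + \left(-487 + 2 F\right) = -490 + 2 F$)
$\frac{1}{x{\left(f \right)} + n} = \frac{1}{\left(-490 + 2 \cdot 0\right) + 5275550} = \frac{1}{\left(-490 + 0\right) + 5275550} = \frac{1}{-490 + 5275550} = \frac{1}{5275060}$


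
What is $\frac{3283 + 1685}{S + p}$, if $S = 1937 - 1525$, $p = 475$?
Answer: $\frac{4968}{887} \approx 5.6009$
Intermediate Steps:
$S = 412$ ($S = 1937 - 1525 = 412$)
$\frac{3283 + 1685}{S + p} = \frac{3283 + 1685}{412 + 475} = \frac{4968}{887}$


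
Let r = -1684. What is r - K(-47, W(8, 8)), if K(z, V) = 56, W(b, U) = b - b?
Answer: -1740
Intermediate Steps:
W(b, U) = 0
r - K(-47, W(8, 8)) = -1684 - 1*56 = -1684 - 56 = -1740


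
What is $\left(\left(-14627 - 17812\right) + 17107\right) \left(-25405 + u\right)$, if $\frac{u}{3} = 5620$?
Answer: $131011940$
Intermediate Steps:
$u = 16860$ ($u = 3 \cdot 5620 = 16860$)
$\left(\left(-14627 - 17812\right) + 17107\right) \left(-25405 + u\right) = \left(\left(-14627 - 17812\right) + 17107\right) \left(-25405 + 16860\right) = \left(\left(-14627 - 17812\right) + 17107\right) \left(-8545\right) = \left(-32439 + 17107\right) \left(-8545\right) = \left(-15332\right) \left(-8545\right) = 131011940$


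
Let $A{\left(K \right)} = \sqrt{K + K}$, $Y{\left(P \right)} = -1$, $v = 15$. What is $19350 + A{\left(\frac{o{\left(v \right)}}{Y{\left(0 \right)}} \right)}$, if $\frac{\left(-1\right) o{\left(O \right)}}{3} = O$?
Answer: $19350 + 3 \sqrt{10} \approx 19360.0$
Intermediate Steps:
$o{\left(O \right)} = - 3 O$
$A{\left(K \right)} = \sqrt{2} \sqrt{K}$ ($A{\left(K \right)} = \sqrt{2 K} = \sqrt{2} \sqrt{K}$)
$19350 + A{\left(\frac{o{\left(v \right)}}{Y{\left(0 \right)}} \right)} = 19350 + \sqrt{2} \sqrt{\frac{\left(-3\right) 15}{-1}} = 19350 + \sqrt{2} \sqrt{\left(-45\right) \left(-1\right)} = 19350 + \sqrt{2} \sqrt{45} = 19350 + \sqrt{2} \cdot 3 \sqrt{5} = 19350 + 3 \sqrt{10}$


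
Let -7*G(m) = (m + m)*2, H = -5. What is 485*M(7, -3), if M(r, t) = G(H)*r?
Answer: 9700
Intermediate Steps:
G(m) = -4*m/7 (G(m) = -(m + m)*2/7 = -2*m*2/7 = -4*m/7)
M(r, t) = 20*r/7 (M(r, t) = (-4/7*(-5))*r = 20*r/7)
485*M(7, -3) = 485*((20/7)*7) = 485*20 = 9700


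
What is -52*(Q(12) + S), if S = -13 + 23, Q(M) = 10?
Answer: -1040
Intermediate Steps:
S = 10
-52*(Q(12) + S) = -52*(10 + 10) = -52*20 = -1040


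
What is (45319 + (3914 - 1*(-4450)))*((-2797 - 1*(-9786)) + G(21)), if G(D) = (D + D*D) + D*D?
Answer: 423666236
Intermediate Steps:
G(D) = D + 2*D² (G(D) = (D + D²) + D² = D + 2*D²)
(45319 + (3914 - 1*(-4450)))*((-2797 - 1*(-9786)) + G(21)) = (45319 + (3914 - 1*(-4450)))*((-2797 - 1*(-9786)) + 21*(1 + 2*21)) = (45319 + (3914 + 4450))*((-2797 + 9786) + 21*(1 + 42)) = (45319 + 8364)*(6989 + 21*43) = 53683*(6989 + 903) = 53683*7892 = 423666236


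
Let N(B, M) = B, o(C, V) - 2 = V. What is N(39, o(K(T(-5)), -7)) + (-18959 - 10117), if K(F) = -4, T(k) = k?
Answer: -29037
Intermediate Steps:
o(C, V) = 2 + V
N(39, o(K(T(-5)), -7)) + (-18959 - 10117) = 39 + (-18959 - 10117) = 39 - 29076 = -29037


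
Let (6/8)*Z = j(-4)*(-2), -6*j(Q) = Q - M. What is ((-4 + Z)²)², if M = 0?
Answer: 7311616/6561 ≈ 1114.4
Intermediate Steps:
j(Q) = -Q/6 (j(Q) = -(Q - 1*0)/6 = -(Q + 0)/6 = -Q/6)
Z = -16/9 (Z = 4*(-⅙*(-4)*(-2))/3 = 4*((⅔)*(-2))/3 = (4/3)*(-4/3) = -16/9 ≈ -1.7778)
((-4 + Z)²)² = ((-4 - 16/9)²)² = ((-52/9)²)² = (2704/81)² = 7311616/6561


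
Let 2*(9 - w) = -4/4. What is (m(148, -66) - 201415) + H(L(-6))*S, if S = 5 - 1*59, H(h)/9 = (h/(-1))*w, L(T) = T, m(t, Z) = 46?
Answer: -229071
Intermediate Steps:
w = 19/2 (w = 9 - (-2)/4 = 9 - ½*(-1) = 9 + ½ = 19/2 ≈ 9.5000)
H(h) = -171*h/2 (H(h) = 9*((h/(-1))*(19/2)) = 9*(-h*(19/2)) = 9*(-19*h/2) = -171*h/2)
S = -54 (S = 5 - 59 = -54)
(m(148, -66) - 201415) + H(L(-6))*S = (46 - 201415) - 171/2*(-6)*(-54) = -201369 + 513*(-54) = -201369 - 27702 = -229071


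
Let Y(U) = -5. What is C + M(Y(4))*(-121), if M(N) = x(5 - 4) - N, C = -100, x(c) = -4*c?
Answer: -221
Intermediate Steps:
M(N) = -4 - N (M(N) = -4*(5 - 4) - N = -4*1 - N = -4 - N)
C + M(Y(4))*(-121) = -100 + (-4 - 1*(-5))*(-121) = -100 + (-4 + 5)*(-121) = -100 + 1*(-121) = -100 - 121 = -221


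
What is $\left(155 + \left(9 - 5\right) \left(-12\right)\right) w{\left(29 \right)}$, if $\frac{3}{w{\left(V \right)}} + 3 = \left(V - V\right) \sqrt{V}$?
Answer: $-107$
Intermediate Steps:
$w{\left(V \right)} = -1$ ($w{\left(V \right)} = \frac{3}{-3 + \left(V - V\right) \sqrt{V}} = \frac{3}{-3 + 0 \sqrt{V}} = \frac{3}{-3 + 0} = \frac{3}{-3} = 3 \left(- \frac{1}{3}\right) = -1$)
$\left(155 + \left(9 - 5\right) \left(-12\right)\right) w{\left(29 \right)} = \left(155 + \left(9 - 5\right) \left(-12\right)\right) \left(-1\right) = \left(155 + 4 \left(-12\right)\right) \left(-1\right) = \left(155 - 48\right) \left(-1\right) = 107 \left(-1\right) = -107$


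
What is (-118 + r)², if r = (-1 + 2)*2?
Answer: 13456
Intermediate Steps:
r = 2 (r = 1*2 = 2)
(-118 + r)² = (-118 + 2)² = (-116)² = 13456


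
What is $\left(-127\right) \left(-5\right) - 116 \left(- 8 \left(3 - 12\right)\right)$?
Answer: $-7717$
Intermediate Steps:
$\left(-127\right) \left(-5\right) - 116 \left(- 8 \left(3 - 12\right)\right) = 635 - 116 \left(\left(-8\right) \left(-9\right)\right) = 635 - 8352 = -7717$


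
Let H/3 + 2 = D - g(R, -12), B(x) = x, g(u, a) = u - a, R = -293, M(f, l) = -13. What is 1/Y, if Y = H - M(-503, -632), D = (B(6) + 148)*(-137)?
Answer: -1/62444 ≈ -1.6014e-5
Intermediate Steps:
D = -21098 (D = (6 + 148)*(-137) = 154*(-137) = -21098)
H = -62457 (H = -6 + 3*(-21098 - (-293 - 1*(-12))) = -6 + 3*(-21098 - (-293 + 12)) = -6 + 3*(-21098 - 1*(-281)) = -6 + 3*(-21098 + 281) = -6 + 3*(-20817) = -6 - 62451 = -62457)
Y = -62444 (Y = -62457 - 1*(-13) = -62457 + 13 = -62444)
1/Y = 1/(-62444) = -1/62444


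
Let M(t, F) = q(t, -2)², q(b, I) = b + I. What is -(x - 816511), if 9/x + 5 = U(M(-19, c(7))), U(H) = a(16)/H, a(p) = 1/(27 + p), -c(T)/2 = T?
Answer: 77416844621/94814 ≈ 8.1651e+5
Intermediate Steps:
q(b, I) = I + b
c(T) = -2*T
M(t, F) = (-2 + t)²
U(H) = 1/(43*H) (U(H) = 1/((27 + 16)*H) = 1/(43*H))
x = -170667/94814 (x = 9/(-5 + 1/(43*((-2 - 19)²))) = 9/(-5 + 1/(43*((-21)²))) = 9/(-5 + (1/43)/441) = 9/(-5 + (1/43)*(1/441)) = 9/(-5 + 1/18963) = 9/(-94814/18963) = 9*(-18963/94814) = -170667/94814 ≈ -1.8000)
-(x - 816511) = -(-170667/94814 - 816511) = -1*(-77416844621/94814) = 77416844621/94814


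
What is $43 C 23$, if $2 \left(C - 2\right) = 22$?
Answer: $12857$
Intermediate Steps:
$C = 13$ ($C = 2 + \frac{1}{2} \cdot 22 = 2 + 11 = 13$)
$43 C 23 = 43 \cdot 13 \cdot 23 = 559 \cdot 23 = 12857$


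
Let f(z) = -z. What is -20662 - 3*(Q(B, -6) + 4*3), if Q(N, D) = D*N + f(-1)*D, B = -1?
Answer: -20698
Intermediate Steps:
Q(N, D) = D + D*N (Q(N, D) = D*N + (-1*(-1))*D = D*N + 1*D = D*N + D = D + D*N)
-20662 - 3*(Q(B, -6) + 4*3) = -20662 - 3*(-6*(1 - 1) + 4*3) = -20662 - 3*(-6*0 + 12) = -20662 - 3*(0 + 12) = -20662 - 3*12 = -20662 - 36 = -20698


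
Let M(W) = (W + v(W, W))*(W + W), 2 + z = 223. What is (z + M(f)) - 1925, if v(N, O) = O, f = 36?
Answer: 3480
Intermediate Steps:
z = 221 (z = -2 + 223 = 221)
M(W) = 4*W² (M(W) = (W + W)*(W + W) = (2*W)*(2*W) = 4*W²)
(z + M(f)) - 1925 = (221 + 4*36²) - 1925 = (221 + 4*1296) - 1925 = (221 + 5184) - 1925 = 5405 - 1925 = 3480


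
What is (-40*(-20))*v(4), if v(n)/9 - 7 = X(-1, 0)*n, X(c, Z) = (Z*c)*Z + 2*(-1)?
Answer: -7200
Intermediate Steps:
X(c, Z) = -2 + c*Z² (X(c, Z) = c*Z² - 2 = -2 + c*Z²)
v(n) = 63 - 18*n (v(n) = 63 + 9*((-2 - 1*0²)*n) = 63 + 9*((-2 - 1*0)*n) = 63 + 9*((-2 + 0)*n) = 63 + 9*(-2*n) = 63 - 18*n)
(-40*(-20))*v(4) = (-40*(-20))*(63 - 18*4) = 800*(63 - 72) = 800*(-9) = -7200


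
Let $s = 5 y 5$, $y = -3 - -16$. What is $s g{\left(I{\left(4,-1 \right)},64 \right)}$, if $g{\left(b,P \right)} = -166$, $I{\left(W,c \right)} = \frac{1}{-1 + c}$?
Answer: $-53950$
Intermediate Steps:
$y = 13$ ($y = -3 + 16 = 13$)
$s = 325$ ($s = 5 \cdot 13 \cdot 5 = 65 \cdot 5 = 325$)
$s g{\left(I{\left(4,-1 \right)},64 \right)} = 325 \left(-166\right) = -53950$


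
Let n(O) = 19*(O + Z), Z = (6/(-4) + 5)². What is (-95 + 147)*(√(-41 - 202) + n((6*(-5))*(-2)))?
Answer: 71383 + 468*I*√3 ≈ 71383.0 + 810.6*I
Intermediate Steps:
Z = 49/4 (Z = (6*(-¼) + 5)² = (-3/2 + 5)² = (7/2)² = 49/4 ≈ 12.250)
n(O) = 931/4 + 19*O (n(O) = 19*(O + 49/4) = 19*(49/4 + O) = 931/4 + 19*O)
(-95 + 147)*(√(-41 - 202) + n((6*(-5))*(-2))) = (-95 + 147)*(√(-41 - 202) + (931/4 + 19*((6*(-5))*(-2)))) = 52*(√(-243) + (931/4 + 19*(-30*(-2)))) = 52*(9*I*√3 + (931/4 + 19*60)) = 52*(9*I*√3 + (931/4 + 1140)) = 52*(9*I*√3 + 5491/4) = 52*(5491/4 + 9*I*√3) = 71383 + 468*I*√3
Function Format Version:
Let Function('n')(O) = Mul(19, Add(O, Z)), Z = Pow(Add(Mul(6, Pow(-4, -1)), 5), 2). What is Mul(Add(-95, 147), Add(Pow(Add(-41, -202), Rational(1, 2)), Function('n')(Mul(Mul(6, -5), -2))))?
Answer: Add(71383, Mul(468, I, Pow(3, Rational(1, 2)))) ≈ Add(71383., Mul(810.60, I))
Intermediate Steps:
Z = Rational(49, 4) (Z = Pow(Add(Mul(6, Rational(-1, 4)), 5), 2) = Pow(Add(Rational(-3, 2), 5), 2) = Pow(Rational(7, 2), 2) = Rational(49, 4) ≈ 12.250)
Function('n')(O) = Add(Rational(931, 4), Mul(19, O)) (Function('n')(O) = Mul(19, Add(O, Rational(49, 4))) = Mul(19, Add(Rational(49, 4), O)) = Add(Rational(931, 4), Mul(19, O)))
Mul(Add(-95, 147), Add(Pow(Add(-41, -202), Rational(1, 2)), Function('n')(Mul(Mul(6, -5), -2)))) = Mul(Add(-95, 147), Add(Pow(Add(-41, -202), Rational(1, 2)), Add(Rational(931, 4), Mul(19, Mul(Mul(6, -5), -2))))) = Mul(52, Add(Pow(-243, Rational(1, 2)), Add(Rational(931, 4), Mul(19, Mul(-30, -2))))) = Mul(52, Add(Mul(9, I, Pow(3, Rational(1, 2))), Add(Rational(931, 4), Mul(19, 60)))) = Mul(52, Add(Mul(9, I, Pow(3, Rational(1, 2))), Add(Rational(931, 4), 1140))) = Mul(52, Add(Mul(9, I, Pow(3, Rational(1, 2))), Rational(5491, 4))) = Mul(52, Add(Rational(5491, 4), Mul(9, I, Pow(3, Rational(1, 2))))) = Add(71383, Mul(468, I, Pow(3, Rational(1, 2))))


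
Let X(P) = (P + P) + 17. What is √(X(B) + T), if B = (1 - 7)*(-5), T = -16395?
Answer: I*√16318 ≈ 127.74*I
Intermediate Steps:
B = 30 (B = -6*(-5) = 30)
X(P) = 17 + 2*P (X(P) = 2*P + 17 = 17 + 2*P)
√(X(B) + T) = √((17 + 2*30) - 16395) = √((17 + 60) - 16395) = √(77 - 16395) = √(-16318) = I*√16318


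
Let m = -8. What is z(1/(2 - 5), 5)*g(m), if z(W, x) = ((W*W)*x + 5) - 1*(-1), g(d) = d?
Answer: -472/9 ≈ -52.444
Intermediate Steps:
z(W, x) = 6 + x*W² (z(W, x) = (W²*x + 5) + 1 = (x*W² + 5) + 1 = (5 + x*W²) + 1 = 6 + x*W²)
z(1/(2 - 5), 5)*g(m) = (6 + 5*(1/(2 - 5))²)*(-8) = (6 + 5*(1/(-3))²)*(-8) = (6 + 5*(-⅓)²)*(-8) = (6 + 5*(⅑))*(-8) = (6 + 5/9)*(-8) = (59/9)*(-8) = -472/9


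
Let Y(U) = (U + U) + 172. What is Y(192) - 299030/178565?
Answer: 19796622/35713 ≈ 554.33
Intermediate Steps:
Y(U) = 172 + 2*U (Y(U) = 2*U + 172 = 172 + 2*U)
Y(192) - 299030/178565 = (172 + 2*192) - 299030/178565 = (172 + 384) - 299030/178565 = 556 - 1*59806/35713 = 556 - 59806/35713 = 19796622/35713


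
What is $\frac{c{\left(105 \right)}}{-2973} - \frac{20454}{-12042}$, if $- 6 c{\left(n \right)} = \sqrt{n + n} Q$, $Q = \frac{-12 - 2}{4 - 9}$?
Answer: $\frac{3409}{2007} + \frac{7 \sqrt{210}}{44595} \approx 1.7008$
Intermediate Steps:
$Q = \frac{14}{5}$ ($Q = - \frac{14}{-5} = \left(-14\right) \left(- \frac{1}{5}\right) = \frac{14}{5} \approx 2.8$)
$c{\left(n \right)} = - \frac{7 \sqrt{2} \sqrt{n}}{15}$ ($c{\left(n \right)} = - \frac{\sqrt{n + n} \frac{14}{5}}{6} = - \frac{\sqrt{2 n} \frac{14}{5}}{6} = - \frac{\sqrt{2} \sqrt{n} \frac{14}{5}}{6} = - \frac{\frac{14}{5} \sqrt{2} \sqrt{n}}{6} = - \frac{7 \sqrt{2} \sqrt{n}}{15}$)
$\frac{c{\left(105 \right)}}{-2973} - \frac{20454}{-12042} = \frac{\left(- \frac{7}{15}\right) \sqrt{2} \sqrt{105}}{-2973} - \frac{20454}{-12042} = - \frac{7 \sqrt{210}}{15} \left(- \frac{1}{2973}\right) - - \frac{3409}{2007} = \frac{7 \sqrt{210}}{44595} + \frac{3409}{2007} = \frac{3409}{2007} + \frac{7 \sqrt{210}}{44595}$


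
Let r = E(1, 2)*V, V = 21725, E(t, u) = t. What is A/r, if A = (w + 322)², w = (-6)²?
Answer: 128164/21725 ≈ 5.8994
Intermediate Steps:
w = 36
A = 128164 (A = (36 + 322)² = 358² = 128164)
r = 21725 (r = 1*21725 = 21725)
A/r = 128164/21725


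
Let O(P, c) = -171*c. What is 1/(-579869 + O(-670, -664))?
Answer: -1/466325 ≈ -2.1444e-6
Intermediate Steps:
1/(-579869 + O(-670, -664)) = 1/(-579869 - 171*(-664)) = 1/(-579869 + 113544) = 1/(-466325) = -1/466325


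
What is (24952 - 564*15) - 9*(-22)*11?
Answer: 18670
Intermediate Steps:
(24952 - 564*15) - 9*(-22)*11 = (24952 - 8460) + 198*11 = 16492 + 2178 = 18670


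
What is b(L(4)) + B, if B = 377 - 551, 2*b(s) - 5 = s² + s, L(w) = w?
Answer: -323/2 ≈ -161.50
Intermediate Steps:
b(s) = 5/2 + s/2 + s²/2 (b(s) = 5/2 + (s² + s)/2 = 5/2 + (s + s²)/2 = 5/2 + (s/2 + s²/2) = 5/2 + s/2 + s²/2)
B = -174
b(L(4)) + B = (5/2 + (½)*4 + (½)*4²) - 174 = (5/2 + 2 + (½)*16) - 174 = (5/2 + 2 + 8) - 174 = 25/2 - 174 = -323/2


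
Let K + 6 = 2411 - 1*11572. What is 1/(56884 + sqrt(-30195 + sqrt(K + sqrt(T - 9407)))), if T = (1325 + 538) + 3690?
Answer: 1/(56884 + sqrt(-30195 + sqrt(-9167 + I*sqrt(3854)))) ≈ 1.7579e-5 - 5.37e-8*I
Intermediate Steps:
T = 5553 (T = 1863 + 3690 = 5553)
K = -9167 (K = -6 + (2411 - 1*11572) = -6 + (2411 - 11572) = -6 - 9161 = -9167)
1/(56884 + sqrt(-30195 + sqrt(K + sqrt(T - 9407)))) = 1/(56884 + sqrt(-30195 + sqrt(-9167 + sqrt(5553 - 9407)))) = 1/(56884 + sqrt(-30195 + sqrt(-9167 + sqrt(-3854)))) = 1/(56884 + sqrt(-30195 + sqrt(-9167 + I*sqrt(3854))))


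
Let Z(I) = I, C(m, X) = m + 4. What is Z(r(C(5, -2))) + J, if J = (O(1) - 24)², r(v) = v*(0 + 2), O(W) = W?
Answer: 547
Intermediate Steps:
C(m, X) = 4 + m
r(v) = 2*v (r(v) = v*2 = 2*v)
J = 529 (J = (1 - 24)² = (-23)² = 529)
Z(r(C(5, -2))) + J = 2*(4 + 5) + 529 = 2*9 + 529 = 18 + 529 = 547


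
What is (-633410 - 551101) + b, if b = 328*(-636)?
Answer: -1393119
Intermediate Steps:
b = -208608
(-633410 - 551101) + b = (-633410 - 551101) - 208608 = -1184511 - 208608 = -1393119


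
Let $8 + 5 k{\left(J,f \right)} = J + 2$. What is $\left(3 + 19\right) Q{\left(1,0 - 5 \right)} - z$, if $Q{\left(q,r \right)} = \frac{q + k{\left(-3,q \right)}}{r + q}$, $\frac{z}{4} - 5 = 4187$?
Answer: $- \frac{83818}{5} \approx -16764.0$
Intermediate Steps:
$k{\left(J,f \right)} = - \frac{6}{5} + \frac{J}{5}$ ($k{\left(J,f \right)} = - \frac{8}{5} + \frac{J + 2}{5} = - \frac{8}{5} + \frac{2 + J}{5} = - \frac{8}{5} + \left(\frac{2}{5} + \frac{J}{5}\right) = - \frac{6}{5} + \frac{J}{5}$)
$z = 16768$ ($z = 20 + 4 \cdot 4187 = 20 + 16748 = 16768$)
$Q{\left(q,r \right)} = \frac{- \frac{9}{5} + q}{q + r}$ ($Q{\left(q,r \right)} = \frac{q + \left(- \frac{6}{5} + \frac{1}{5} \left(-3\right)\right)}{r + q} = \frac{q - \frac{9}{5}}{q + r} = \frac{- \frac{9}{5} + q}{q + r}$)
$\left(3 + 19\right) Q{\left(1,0 - 5 \right)} - z = \left(3 + 19\right) \frac{- \frac{9}{5} + 1}{1 + \left(0 - 5\right)} - 16768 = 22 \frac{1}{1 + \left(0 - 5\right)} \left(- \frac{4}{5}\right) - 16768 = 22 \frac{1}{1 - 5} \left(- \frac{4}{5}\right) - 16768 = 22 \frac{1}{-4} \left(- \frac{4}{5}\right) - 16768 = 22 \left(\left(- \frac{1}{4}\right) \left(- \frac{4}{5}\right)\right) - 16768 = 22 \cdot \frac{1}{5} - 16768 = \frac{22}{5} - 16768 = - \frac{83818}{5}$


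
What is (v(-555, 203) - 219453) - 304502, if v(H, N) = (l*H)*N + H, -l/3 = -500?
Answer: -169522010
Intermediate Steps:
l = 1500 (l = -3*(-500) = 1500)
v(H, N) = H + 1500*H*N (v(H, N) = (1500*H)*N + H = 1500*H*N + H = H + 1500*H*N)
(v(-555, 203) - 219453) - 304502 = (-555*(1 + 1500*203) - 219453) - 304502 = (-555*(1 + 304500) - 219453) - 304502 = (-555*304501 - 219453) - 304502 = (-168998055 - 219453) - 304502 = -169217508 - 304502 = -169522010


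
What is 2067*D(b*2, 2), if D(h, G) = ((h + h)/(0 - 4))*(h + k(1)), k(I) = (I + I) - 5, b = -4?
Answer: -90948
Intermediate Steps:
k(I) = -5 + 2*I (k(I) = 2*I - 5 = -5 + 2*I)
D(h, G) = -h*(-3 + h)/2 (D(h, G) = ((h + h)/(0 - 4))*(h + (-5 + 2*1)) = ((2*h)/(-4))*(h + (-5 + 2)) = ((2*h)*(-¼))*(h - 3) = (-h/2)*(-3 + h) = -h*(-3 + h)/2)
2067*D(b*2, 2) = 2067*((-4*2)*(3 - (-4)*2)/2) = 2067*((½)*(-8)*(3 - 1*(-8))) = 2067*((½)*(-8)*(3 + 8)) = 2067*((½)*(-8)*11) = 2067*(-44) = -90948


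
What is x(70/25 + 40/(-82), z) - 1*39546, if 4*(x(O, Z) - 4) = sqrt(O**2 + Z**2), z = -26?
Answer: -39542 + sqrt(7158394)/410 ≈ -39536.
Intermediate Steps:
x(O, Z) = 4 + sqrt(O**2 + Z**2)/4
x(70/25 + 40/(-82), z) - 1*39546 = (4 + sqrt((70/25 + 40/(-82))**2 + (-26)**2)/4) - 1*39546 = (4 + sqrt((70*(1/25) + 40*(-1/82))**2 + 676)/4) - 39546 = (4 + sqrt((14/5 - 20/41)**2 + 676)/4) - 39546 = (4 + sqrt((474/205)**2 + 676)/4) - 39546 = (4 + sqrt(224676/42025 + 676)/4) - 39546 = (4 + sqrt(28633576/42025)/4) - 39546 = (4 + (2*sqrt(7158394)/205)/4) - 39546 = (4 + sqrt(7158394)/410) - 39546 = -39542 + sqrt(7158394)/410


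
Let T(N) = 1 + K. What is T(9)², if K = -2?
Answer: 1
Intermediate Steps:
T(N) = -1 (T(N) = 1 - 2 = -1)
T(9)² = (-1)² = 1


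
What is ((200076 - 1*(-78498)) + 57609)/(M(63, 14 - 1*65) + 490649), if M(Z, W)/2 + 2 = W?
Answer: 336183/490543 ≈ 0.68533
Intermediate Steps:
M(Z, W) = -4 + 2*W
((200076 - 1*(-78498)) + 57609)/(M(63, 14 - 1*65) + 490649) = ((200076 - 1*(-78498)) + 57609)/((-4 + 2*(14 - 1*65)) + 490649) = ((200076 + 78498) + 57609)/((-4 + 2*(14 - 65)) + 490649) = (278574 + 57609)/((-4 + 2*(-51)) + 490649) = 336183/((-4 - 102) + 490649) = 336183/(-106 + 490649) = 336183/490543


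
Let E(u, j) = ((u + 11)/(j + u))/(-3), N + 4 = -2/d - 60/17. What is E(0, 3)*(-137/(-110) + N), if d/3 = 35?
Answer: 247519/32130 ≈ 7.7037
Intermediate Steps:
d = 105 (d = 3*35 = 105)
N = -13474/1785 (N = -4 + (-2/105 - 60/17) = -4 - 6334/1785 = -13474/1785 ≈ -7.5485)
E(u, j) = -(11 + u)/(3*(j + u)) (E(u, j) = ((11 + u)/(j + u))*(-1/3) = -(11 + u)/(3*(j + u)))
E(0, 3)*(-137/(-110) + N) = ((-11 - 1*0)/(3*(3 + 0)))*(-137/(-110) - 13474/1785) = ((1/3)*(-11 + 0)/3)*(-137*(-1/110) - 13474/1785) = ((1/3)*(1/3)*(-11))*(137/110 - 13474/1785) = -11/9*(-247519/39270) = 247519/32130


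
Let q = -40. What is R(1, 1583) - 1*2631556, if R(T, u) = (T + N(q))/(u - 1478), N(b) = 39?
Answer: -55262668/21 ≈ -2.6316e+6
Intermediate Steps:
R(T, u) = (39 + T)/(-1478 + u) (R(T, u) = (T + 39)/(u - 1478) = (39 + T)/(-1478 + u))
R(1, 1583) - 1*2631556 = (39 + 1)/(-1478 + 1583) - 1*2631556 = 40/105 - 2631556 = (1/105)*40 - 2631556 = 8/21 - 2631556 = -55262668/21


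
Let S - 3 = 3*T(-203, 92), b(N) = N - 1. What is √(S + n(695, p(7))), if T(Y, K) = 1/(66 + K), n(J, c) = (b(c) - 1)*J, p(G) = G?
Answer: √86825266/158 ≈ 58.975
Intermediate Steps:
b(N) = -1 + N
n(J, c) = J*(-2 + c) (n(J, c) = ((-1 + c) - 1)*J = (-2 + c)*J = J*(-2 + c))
S = 477/158 (S = 3 + 3/(66 + 92) = 3 + 3/158 = 477/158 ≈ 3.0190)
√(S + n(695, p(7))) = √(477/158 + 695*(-2 + 7)) = √(477/158 + 695*5) = √(477/158 + 3475) = √(549527/158) = √86825266/158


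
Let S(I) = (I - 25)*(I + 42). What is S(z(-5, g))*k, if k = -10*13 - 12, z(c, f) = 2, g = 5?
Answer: 143704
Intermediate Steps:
S(I) = (-25 + I)*(42 + I)
k = -142 (k = -130 - 12 = -142)
S(z(-5, g))*k = (-1050 + 2² + 17*2)*(-142) = (-1050 + 4 + 34)*(-142) = -1012*(-142) = 143704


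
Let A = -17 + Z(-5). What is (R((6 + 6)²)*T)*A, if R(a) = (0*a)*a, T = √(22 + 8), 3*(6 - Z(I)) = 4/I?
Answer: 0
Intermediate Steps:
Z(I) = 6 - 4/(3*I)
T = √30 ≈ 5.4772
R(a) = 0 (R(a) = 0*a = 0)
A = -161/15 (A = -17 + (6 - 4/3/(-5)) = -17 + (6 - 4/3*(-⅕)) = -17 + (6 + 4/15) = -17 + 94/15 = -161/15 ≈ -10.733)
(R((6 + 6)²)*T)*A = (0*√30)*(-161/15) = 0*(-161/15) = 0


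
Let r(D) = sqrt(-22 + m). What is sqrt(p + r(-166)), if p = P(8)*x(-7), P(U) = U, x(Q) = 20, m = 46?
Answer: sqrt(160 + 2*sqrt(6)) ≈ 12.841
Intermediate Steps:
p = 160 (p = 8*20 = 160)
r(D) = 2*sqrt(6) (r(D) = sqrt(-22 + 46) = sqrt(24) = 2*sqrt(6))
sqrt(p + r(-166)) = sqrt(160 + 2*sqrt(6))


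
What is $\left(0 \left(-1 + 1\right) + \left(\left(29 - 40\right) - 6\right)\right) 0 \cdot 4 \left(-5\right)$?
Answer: $0$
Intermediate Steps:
$\left(0 \left(-1 + 1\right) + \left(\left(29 - 40\right) - 6\right)\right) 0 \cdot 4 \left(-5\right) = \left(0 \cdot 0 - 17\right) 0 \left(-5\right) = \left(0 - 17\right) 0 = \left(-17\right) 0 = 0$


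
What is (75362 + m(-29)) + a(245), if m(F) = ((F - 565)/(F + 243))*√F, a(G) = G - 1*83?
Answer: 75524 - 297*I*√29/107 ≈ 75524.0 - 14.948*I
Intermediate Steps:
a(G) = -83 + G (a(G) = G - 83 = -83 + G)
m(F) = √F*(-565 + F)/(243 + F) (m(F) = ((-565 + F)/(243 + F))*√F = √F*(-565 + F)/(243 + F))
(75362 + m(-29)) + a(245) = (75362 + √(-29)*(-565 - 29)/(243 - 29)) + (-83 + 245) = (75362 + (I*√29)*(-594)/214) + 162 = (75362 + (I*√29)*(1/214)*(-594)) + 162 = (75362 - 297*I*√29/107) + 162 = 75524 - 297*I*√29/107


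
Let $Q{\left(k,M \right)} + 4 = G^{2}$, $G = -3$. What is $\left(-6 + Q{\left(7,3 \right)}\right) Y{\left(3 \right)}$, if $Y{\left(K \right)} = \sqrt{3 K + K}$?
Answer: $- 2 \sqrt{3} \approx -3.4641$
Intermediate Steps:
$Q{\left(k,M \right)} = 5$ ($Q{\left(k,M \right)} = -4 + \left(-3\right)^{2} = -4 + 9 = 5$)
$Y{\left(K \right)} = 2 \sqrt{K}$ ($Y{\left(K \right)} = \sqrt{4 K} = 2 \sqrt{K}$)
$\left(-6 + Q{\left(7,3 \right)}\right) Y{\left(3 \right)} = \left(-6 + 5\right) 2 \sqrt{3} = - 2 \sqrt{3}$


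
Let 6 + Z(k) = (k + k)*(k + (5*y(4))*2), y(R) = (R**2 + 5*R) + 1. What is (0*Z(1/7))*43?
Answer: 0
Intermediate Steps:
y(R) = 1 + R**2 + 5*R
Z(k) = -6 + 2*k*(370 + k) (Z(k) = -6 + (k + k)*(k + (5*(1 + 4**2 + 5*4))*2) = -6 + (2*k)*(k + (5*(1 + 16 + 20))*2) = -6 + (2*k)*(k + (5*37)*2) = -6 + (2*k)*(k + 185*2) = -6 + (2*k)*(k + 370) = -6 + (2*k)*(370 + k) = -6 + 2*k*(370 + k))
(0*Z(1/7))*43 = (0*(-6 + 2*(1/7)**2 + 740/7))*43 = (0*(-6 + 2*(1/7)**2 + 740*(1/7)))*43 = (0*(-6 + 2*(1/49) + 740/7))*43 = (0*(-6 + 2/49 + 740/7))*43 = (0*(4888/49))*43 = 0*43 = 0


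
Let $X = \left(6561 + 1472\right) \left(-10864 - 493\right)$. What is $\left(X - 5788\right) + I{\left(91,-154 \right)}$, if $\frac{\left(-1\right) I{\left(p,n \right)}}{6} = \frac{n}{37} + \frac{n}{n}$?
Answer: $- \frac{3375752351}{37} \approx -9.1237 \cdot 10^{7}$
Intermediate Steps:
$I{\left(p,n \right)} = -6 - \frac{6 n}{37}$ ($I{\left(p,n \right)} = - 6 \left(\frac{n}{37} + \frac{n}{n}\right) = - 6 \left(n \frac{1}{37} + 1\right) = - 6 \left(\frac{n}{37} + 1\right) = - 6 \left(1 + \frac{n}{37}\right) = -6 - \frac{6 n}{37}$)
$X = -91230781$ ($X = 8033 \left(-11357\right) = -91230781$)
$\left(X - 5788\right) + I{\left(91,-154 \right)} = \left(-91230781 - 5788\right) - - \frac{702}{37} = \left(-91230781 - 5788\right) + \left(-6 + \frac{924}{37}\right) = \left(-91230781 - 5788\right) + \frac{702}{37} = -91236569 + \frac{702}{37} = - \frac{3375752351}{37}$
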